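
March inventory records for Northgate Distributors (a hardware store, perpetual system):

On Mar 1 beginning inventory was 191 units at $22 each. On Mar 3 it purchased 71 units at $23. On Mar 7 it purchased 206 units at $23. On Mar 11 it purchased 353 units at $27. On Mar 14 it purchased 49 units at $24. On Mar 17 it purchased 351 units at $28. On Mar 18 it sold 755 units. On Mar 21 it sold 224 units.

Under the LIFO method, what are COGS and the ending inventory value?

Mar 18, 755 sold [LIFO — newest first]: 351 @ $28 + 49 @ $24 + 353 @ $27 + 2 @ $23 = $20,581
Mar 21, 224 sold [LIFO — newest first]: 204 @ $23 + 20 @ $23 = $5,152
Total COGS = $20,581 + $5,152 = $25,733
Ending inventory: 191 @ $22 + 51 @ $23 = $5,375

COGS = $25,733; ending inventory = $5,375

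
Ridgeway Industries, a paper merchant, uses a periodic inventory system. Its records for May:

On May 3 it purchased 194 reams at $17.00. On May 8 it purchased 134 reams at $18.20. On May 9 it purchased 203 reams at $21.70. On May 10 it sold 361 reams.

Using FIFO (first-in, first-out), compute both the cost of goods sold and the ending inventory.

COGS = $6,452.90; ending inventory = $3,689.00

May 10, 361 sold [FIFO — oldest first]: 194 @ $17.00 + 134 @ $18.20 + 33 @ $21.70 = $6,452.90
Ending inventory: 170 @ $21.70 = $3,689.00
Check: goods available $10,141.90 = COGS $6,452.90 + ending $3,689.00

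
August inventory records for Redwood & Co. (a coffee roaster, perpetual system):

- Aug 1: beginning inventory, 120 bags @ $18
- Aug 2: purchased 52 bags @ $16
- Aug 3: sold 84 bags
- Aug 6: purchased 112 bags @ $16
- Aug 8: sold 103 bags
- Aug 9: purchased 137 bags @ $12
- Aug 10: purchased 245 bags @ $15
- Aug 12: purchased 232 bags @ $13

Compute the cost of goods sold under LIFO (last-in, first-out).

Aug 3, 84 sold [LIFO — newest first]: 52 @ $16 + 32 @ $18 = $1,408
Aug 8, 103 sold [LIFO — newest first]: 103 @ $16 = $1,648
Total COGS = $1,408 + $1,648 = $3,056
Ending inventory: 88 @ $18 + 9 @ $16 + 137 @ $12 + 245 @ $15 + 232 @ $13 = $10,063
Check: goods available $13,119 = COGS $3,056 + ending $10,063

COGS = $3,056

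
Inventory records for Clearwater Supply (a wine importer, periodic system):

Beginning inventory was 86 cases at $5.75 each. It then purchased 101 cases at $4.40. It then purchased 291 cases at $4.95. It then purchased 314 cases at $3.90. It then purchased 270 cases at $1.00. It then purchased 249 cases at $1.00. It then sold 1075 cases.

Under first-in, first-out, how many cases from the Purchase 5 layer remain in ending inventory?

Sale 1 (1075) [FIFO — oldest first]: 86 @ $5.75 + 101 @ $4.40 + 291 @ $4.95 + 314 @ $3.90 + 270 @ $1.00 + 13 @ $1.00 = $3,886.95
Ending inventory: 236 @ $1.00 = $236.00
Check: goods available $4,122.95 = COGS $3,886.95 + ending $236.00

236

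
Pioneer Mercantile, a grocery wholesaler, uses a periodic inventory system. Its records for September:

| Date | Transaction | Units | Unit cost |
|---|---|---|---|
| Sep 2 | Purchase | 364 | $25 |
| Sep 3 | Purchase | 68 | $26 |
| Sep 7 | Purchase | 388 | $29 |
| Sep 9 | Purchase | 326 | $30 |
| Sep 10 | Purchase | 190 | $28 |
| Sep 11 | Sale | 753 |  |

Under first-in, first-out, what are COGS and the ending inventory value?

COGS = $20,177; ending inventory = $17,043

Sep 11, 753 sold [FIFO — oldest first]: 364 @ $25 + 68 @ $26 + 321 @ $29 = $20,177
Ending inventory: 67 @ $29 + 326 @ $30 + 190 @ $28 = $17,043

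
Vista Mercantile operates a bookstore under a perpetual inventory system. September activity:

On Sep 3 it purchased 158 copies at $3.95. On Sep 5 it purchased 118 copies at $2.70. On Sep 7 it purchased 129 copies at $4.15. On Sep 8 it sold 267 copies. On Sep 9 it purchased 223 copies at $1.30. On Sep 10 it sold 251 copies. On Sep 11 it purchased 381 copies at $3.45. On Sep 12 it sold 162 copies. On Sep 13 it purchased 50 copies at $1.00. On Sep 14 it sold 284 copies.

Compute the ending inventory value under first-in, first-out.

Sep 8, 267 sold [FIFO — oldest first]: 158 @ $3.95 + 109 @ $2.70 = $918.40
Sep 10, 251 sold [FIFO — oldest first]: 9 @ $2.70 + 129 @ $4.15 + 113 @ $1.30 = $706.55
Sep 12, 162 sold [FIFO — oldest first]: 110 @ $1.30 + 52 @ $3.45 = $322.40
Sep 14, 284 sold [FIFO — oldest first]: 284 @ $3.45 = $979.80
Total COGS = $918.40 + $706.55 + $322.40 + $979.80 = $2,927.15
Ending inventory: 45 @ $3.45 + 50 @ $1.00 = $205.25

Ending inventory = $205.25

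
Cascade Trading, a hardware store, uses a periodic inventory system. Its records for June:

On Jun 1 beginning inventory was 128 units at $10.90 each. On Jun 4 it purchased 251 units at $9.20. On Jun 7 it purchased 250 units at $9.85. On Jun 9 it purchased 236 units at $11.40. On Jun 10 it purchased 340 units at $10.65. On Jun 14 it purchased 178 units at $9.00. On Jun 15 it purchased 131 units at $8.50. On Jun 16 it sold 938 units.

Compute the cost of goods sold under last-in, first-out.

COGS = $9,548.95

Jun 16, 938 sold [LIFO — newest first]: 131 @ $8.50 + 178 @ $9.00 + 340 @ $10.65 + 236 @ $11.40 + 53 @ $9.85 = $9,548.95
Ending inventory: 128 @ $10.90 + 251 @ $9.20 + 197 @ $9.85 = $5,644.85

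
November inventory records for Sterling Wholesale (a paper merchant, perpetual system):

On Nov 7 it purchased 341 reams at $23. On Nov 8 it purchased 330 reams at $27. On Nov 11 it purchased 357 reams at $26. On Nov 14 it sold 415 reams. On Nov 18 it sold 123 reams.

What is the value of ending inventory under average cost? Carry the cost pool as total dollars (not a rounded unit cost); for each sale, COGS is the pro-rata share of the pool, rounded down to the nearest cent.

After Nov 7: 341 on hand, pool $7,843.00 (≈ $23.0000 each)
After Nov 8: 671 on hand, pool $16,753.00 (≈ $24.9672 each)
After Nov 11: 1028 on hand, pool $26,035.00 (≈ $25.3259 each)
Nov 14, sell 415: 415/1028 × $26,035.00 → $10,510.23
Nov 18, sell 123: 123/613 × $15,524.77 → $3,115.08
Total COGS = $10,510.23 + $3,115.08 = $13,625.31
Ending inventory (cost pool remaining) = $12,409.69

Ending inventory = $12,409.69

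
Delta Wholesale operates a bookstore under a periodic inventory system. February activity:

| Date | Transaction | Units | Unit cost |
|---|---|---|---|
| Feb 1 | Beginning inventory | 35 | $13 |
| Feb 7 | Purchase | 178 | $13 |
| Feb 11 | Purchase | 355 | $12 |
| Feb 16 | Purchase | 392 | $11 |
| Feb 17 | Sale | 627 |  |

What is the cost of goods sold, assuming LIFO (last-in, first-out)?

COGS = $7,132

Feb 17, 627 sold [LIFO — newest first]: 392 @ $11 + 235 @ $12 = $7,132
Ending inventory: 35 @ $13 + 178 @ $13 + 120 @ $12 = $4,209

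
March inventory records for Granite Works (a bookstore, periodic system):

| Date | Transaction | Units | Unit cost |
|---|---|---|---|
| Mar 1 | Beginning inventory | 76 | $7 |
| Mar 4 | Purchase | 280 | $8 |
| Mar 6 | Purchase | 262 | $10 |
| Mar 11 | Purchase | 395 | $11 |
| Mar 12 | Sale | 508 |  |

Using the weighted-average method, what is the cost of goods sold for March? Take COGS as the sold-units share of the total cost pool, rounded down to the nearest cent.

Mar 12, sell 508: 508/1013 × $9,737.00 → $4,882.91
Ending inventory (cost pool remaining) = $4,854.09
Check: goods available $9,737.00 = COGS $4,882.91 + ending $4,854.09

COGS = $4,882.91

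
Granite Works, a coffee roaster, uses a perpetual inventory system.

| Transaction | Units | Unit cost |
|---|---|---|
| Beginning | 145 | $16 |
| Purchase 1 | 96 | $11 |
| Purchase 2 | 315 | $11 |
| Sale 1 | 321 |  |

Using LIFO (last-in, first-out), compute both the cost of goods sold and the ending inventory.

COGS = $3,531; ending inventory = $3,310

Sale 1 (321) [LIFO — newest first]: 315 @ $11 + 6 @ $11 = $3,531
Ending inventory: 145 @ $16 + 90 @ $11 = $3,310
Check: goods available $6,841 = COGS $3,531 + ending $3,310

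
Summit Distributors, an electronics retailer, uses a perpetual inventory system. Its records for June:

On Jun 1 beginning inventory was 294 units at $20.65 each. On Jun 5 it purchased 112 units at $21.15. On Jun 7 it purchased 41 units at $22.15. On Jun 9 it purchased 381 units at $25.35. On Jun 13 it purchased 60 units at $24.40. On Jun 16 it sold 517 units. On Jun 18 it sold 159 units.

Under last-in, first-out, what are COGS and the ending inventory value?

COGS = $16,092.60; ending inventory = $4,377.80

Jun 16, 517 sold [LIFO — newest first]: 60 @ $24.40 + 381 @ $25.35 + 41 @ $22.15 + 35 @ $21.15 = $12,770.75
Jun 18, 159 sold [LIFO — newest first]: 77 @ $21.15 + 82 @ $20.65 = $3,321.85
Total COGS = $12,770.75 + $3,321.85 = $16,092.60
Ending inventory: 212 @ $20.65 = $4,377.80
Check: goods available $20,470.40 = COGS $16,092.60 + ending $4,377.80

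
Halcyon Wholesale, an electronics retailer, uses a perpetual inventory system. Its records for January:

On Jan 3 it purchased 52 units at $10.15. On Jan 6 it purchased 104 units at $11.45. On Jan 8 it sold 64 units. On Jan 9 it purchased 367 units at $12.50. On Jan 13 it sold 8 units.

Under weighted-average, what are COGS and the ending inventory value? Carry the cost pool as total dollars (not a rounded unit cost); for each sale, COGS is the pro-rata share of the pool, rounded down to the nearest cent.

After Jan 3: 52 on hand, pool $527.80 (≈ $10.1500 each)
After Jan 6: 156 on hand, pool $1,718.60 (≈ $11.0167 each)
Jan 8, sell 64: 64/156 × $1,718.60 → $705.06
After Jan 9: 459 on hand, pool $5,601.04 (≈ $12.2027 each)
Jan 13, sell 8: 8/459 × $5,601.04 → $97.62
Total COGS = $705.06 + $97.62 = $802.68
Ending inventory (cost pool remaining) = $5,503.42

COGS = $802.68; ending inventory = $5,503.42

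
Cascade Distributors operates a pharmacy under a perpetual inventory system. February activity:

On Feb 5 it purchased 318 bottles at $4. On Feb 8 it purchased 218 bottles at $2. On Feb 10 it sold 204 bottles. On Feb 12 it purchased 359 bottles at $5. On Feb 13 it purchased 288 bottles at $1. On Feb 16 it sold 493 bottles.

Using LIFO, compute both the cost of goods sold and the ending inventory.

COGS = $1,721; ending inventory = $2,070

Feb 10, 204 sold [LIFO — newest first]: 204 @ $2 = $408
Feb 16, 493 sold [LIFO — newest first]: 288 @ $1 + 205 @ $5 = $1,313
Total COGS = $408 + $1,313 = $1,721
Ending inventory: 318 @ $4 + 14 @ $2 + 154 @ $5 = $2,070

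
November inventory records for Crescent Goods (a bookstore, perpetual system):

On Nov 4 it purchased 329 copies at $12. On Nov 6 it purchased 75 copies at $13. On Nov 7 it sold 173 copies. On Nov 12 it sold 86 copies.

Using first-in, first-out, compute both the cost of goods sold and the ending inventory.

COGS = $3,108; ending inventory = $1,815

Nov 7, 173 sold [FIFO — oldest first]: 173 @ $12 = $2,076
Nov 12, 86 sold [FIFO — oldest first]: 86 @ $12 = $1,032
Total COGS = $2,076 + $1,032 = $3,108
Ending inventory: 70 @ $12 + 75 @ $13 = $1,815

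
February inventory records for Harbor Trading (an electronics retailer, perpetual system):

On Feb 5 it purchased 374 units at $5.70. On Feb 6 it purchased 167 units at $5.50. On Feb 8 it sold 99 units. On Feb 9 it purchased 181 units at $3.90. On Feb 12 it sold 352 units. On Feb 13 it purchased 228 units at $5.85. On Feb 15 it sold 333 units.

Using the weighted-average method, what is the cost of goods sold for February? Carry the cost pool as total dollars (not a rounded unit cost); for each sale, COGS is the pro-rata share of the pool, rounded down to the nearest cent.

After Feb 5: 374 on hand, pool $2,131.80 (≈ $5.7000 each)
After Feb 6: 541 on hand, pool $3,050.30 (≈ $5.6383 each)
Feb 8, sell 99: 99/541 × $3,050.30 → $558.18
After Feb 9: 623 on hand, pool $3,198.02 (≈ $5.1333 each)
Feb 12, sell 352: 352/623 × $3,198.02 → $1,806.90
After Feb 13: 499 on hand, pool $2,724.92 (≈ $5.4608 each)
Feb 15, sell 333: 333/499 × $2,724.92 → $1,818.43
Total COGS = $558.18 + $1,806.90 + $1,818.43 = $4,183.51
Ending inventory (cost pool remaining) = $906.49
Check: goods available $5,090.00 = COGS $4,183.51 + ending $906.49

COGS = $4,183.51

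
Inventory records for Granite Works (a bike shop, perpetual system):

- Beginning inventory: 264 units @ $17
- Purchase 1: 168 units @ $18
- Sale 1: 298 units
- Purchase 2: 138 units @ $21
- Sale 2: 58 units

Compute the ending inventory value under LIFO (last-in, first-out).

Sale 1 (298) [LIFO — newest first]: 168 @ $18 + 130 @ $17 = $5,234
Sale 2 (58) [LIFO — newest first]: 58 @ $21 = $1,218
Total COGS = $5,234 + $1,218 = $6,452
Ending inventory: 134 @ $17 + 80 @ $21 = $3,958

Ending inventory = $3,958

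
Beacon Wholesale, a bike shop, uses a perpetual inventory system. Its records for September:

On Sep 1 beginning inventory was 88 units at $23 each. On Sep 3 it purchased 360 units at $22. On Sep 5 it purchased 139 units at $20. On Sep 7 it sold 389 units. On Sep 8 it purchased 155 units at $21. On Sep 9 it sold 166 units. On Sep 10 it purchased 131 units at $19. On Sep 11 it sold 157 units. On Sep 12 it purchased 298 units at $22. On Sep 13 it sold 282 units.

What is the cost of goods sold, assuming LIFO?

Sep 7, 389 sold [LIFO — newest first]: 139 @ $20 + 250 @ $22 = $8,280
Sep 9, 166 sold [LIFO — newest first]: 155 @ $21 + 11 @ $22 = $3,497
Sep 11, 157 sold [LIFO — newest first]: 131 @ $19 + 26 @ $22 = $3,061
Sep 13, 282 sold [LIFO — newest first]: 282 @ $22 = $6,204
Total COGS = $8,280 + $3,497 + $3,061 + $6,204 = $21,042
Ending inventory: 88 @ $23 + 73 @ $22 + 16 @ $22 = $3,982

COGS = $21,042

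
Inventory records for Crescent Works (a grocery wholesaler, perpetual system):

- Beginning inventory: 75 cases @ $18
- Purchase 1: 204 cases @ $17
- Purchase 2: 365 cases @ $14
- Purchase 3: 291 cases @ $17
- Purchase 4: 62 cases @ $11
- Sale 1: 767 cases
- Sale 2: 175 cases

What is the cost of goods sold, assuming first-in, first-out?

COGS = $14,952

Sale 1 (767) [FIFO — oldest first]: 75 @ $18 + 204 @ $17 + 365 @ $14 + 123 @ $17 = $12,019
Sale 2 (175) [FIFO — oldest first]: 168 @ $17 + 7 @ $11 = $2,933
Total COGS = $12,019 + $2,933 = $14,952
Ending inventory: 55 @ $11 = $605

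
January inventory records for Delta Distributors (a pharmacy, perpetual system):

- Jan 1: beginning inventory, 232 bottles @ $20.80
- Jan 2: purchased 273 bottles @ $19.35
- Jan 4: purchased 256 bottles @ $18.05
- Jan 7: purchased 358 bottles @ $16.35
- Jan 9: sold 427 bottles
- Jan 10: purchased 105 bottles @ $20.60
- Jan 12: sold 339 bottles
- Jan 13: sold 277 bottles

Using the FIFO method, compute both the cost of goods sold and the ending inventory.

Jan 9, 427 sold [FIFO — oldest first]: 232 @ $20.80 + 195 @ $19.35 = $8,598.85
Jan 12, 339 sold [FIFO — oldest first]: 78 @ $19.35 + 256 @ $18.05 + 5 @ $16.35 = $6,211.85
Jan 13, 277 sold [FIFO — oldest first]: 277 @ $16.35 = $4,528.95
Total COGS = $8,598.85 + $6,211.85 + $4,528.95 = $19,339.65
Ending inventory: 76 @ $16.35 + 105 @ $20.60 = $3,405.60

COGS = $19,339.65; ending inventory = $3,405.60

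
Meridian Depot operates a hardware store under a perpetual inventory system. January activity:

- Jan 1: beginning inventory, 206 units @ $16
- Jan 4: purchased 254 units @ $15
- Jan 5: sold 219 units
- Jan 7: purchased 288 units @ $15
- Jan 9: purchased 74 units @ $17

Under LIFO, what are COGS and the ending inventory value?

Jan 5, 219 sold [LIFO — newest first]: 219 @ $15 = $3,285
Ending inventory: 206 @ $16 + 35 @ $15 + 288 @ $15 + 74 @ $17 = $9,399

COGS = $3,285; ending inventory = $9,399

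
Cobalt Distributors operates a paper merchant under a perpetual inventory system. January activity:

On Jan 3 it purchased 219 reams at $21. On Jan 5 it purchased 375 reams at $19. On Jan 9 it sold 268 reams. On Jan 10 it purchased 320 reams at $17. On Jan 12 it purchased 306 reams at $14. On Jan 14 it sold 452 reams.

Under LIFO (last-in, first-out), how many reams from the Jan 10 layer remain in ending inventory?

Jan 9, 268 sold [LIFO — newest first]: 268 @ $19 = $5,092
Jan 14, 452 sold [LIFO — newest first]: 306 @ $14 + 146 @ $17 = $6,766
Total COGS = $5,092 + $6,766 = $11,858
Ending inventory: 219 @ $21 + 107 @ $19 + 174 @ $17 = $9,590

174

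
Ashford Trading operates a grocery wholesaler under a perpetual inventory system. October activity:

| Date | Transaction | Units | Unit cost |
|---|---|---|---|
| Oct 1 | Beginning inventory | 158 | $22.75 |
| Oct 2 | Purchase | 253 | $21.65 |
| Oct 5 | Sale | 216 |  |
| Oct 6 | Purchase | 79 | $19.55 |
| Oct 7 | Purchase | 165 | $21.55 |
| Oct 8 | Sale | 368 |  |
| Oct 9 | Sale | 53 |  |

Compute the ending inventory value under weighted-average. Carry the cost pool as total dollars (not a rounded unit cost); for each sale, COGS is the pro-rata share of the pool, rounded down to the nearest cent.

Ending inventory = $385.61

After Oct 1: 158 on hand, pool $3,594.50 (≈ $22.7500 each)
After Oct 2: 411 on hand, pool $9,071.95 (≈ $22.0729 each)
Oct 5, sell 216: 216/411 × $9,071.95 → $4,767.74
After Oct 6: 274 on hand, pool $5,848.66 (≈ $21.3455 each)
After Oct 7: 439 on hand, pool $9,404.41 (≈ $21.4223 each)
Oct 8, sell 368: 368/439 × $9,404.41 → $7,883.42
Oct 9, sell 53: 53/71 × $1,520.99 → $1,135.38
Total COGS = $4,767.74 + $7,883.42 + $1,135.38 = $13,786.54
Ending inventory (cost pool remaining) = $385.61
Check: goods available $14,172.15 = COGS $13,786.54 + ending $385.61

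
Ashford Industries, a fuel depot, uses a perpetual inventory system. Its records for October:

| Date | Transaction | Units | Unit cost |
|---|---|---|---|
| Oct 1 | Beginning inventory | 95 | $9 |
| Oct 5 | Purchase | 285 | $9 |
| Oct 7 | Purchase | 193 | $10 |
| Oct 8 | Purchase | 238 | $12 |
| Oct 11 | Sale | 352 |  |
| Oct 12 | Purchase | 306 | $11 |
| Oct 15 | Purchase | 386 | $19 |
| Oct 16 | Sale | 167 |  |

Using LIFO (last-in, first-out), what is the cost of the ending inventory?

Ending inventory = $11,737

Oct 11, 352 sold [LIFO — newest first]: 238 @ $12 + 114 @ $10 = $3,996
Oct 16, 167 sold [LIFO — newest first]: 167 @ $19 = $3,173
Total COGS = $3,996 + $3,173 = $7,169
Ending inventory: 95 @ $9 + 285 @ $9 + 79 @ $10 + 306 @ $11 + 219 @ $19 = $11,737
Check: goods available $18,906 = COGS $7,169 + ending $11,737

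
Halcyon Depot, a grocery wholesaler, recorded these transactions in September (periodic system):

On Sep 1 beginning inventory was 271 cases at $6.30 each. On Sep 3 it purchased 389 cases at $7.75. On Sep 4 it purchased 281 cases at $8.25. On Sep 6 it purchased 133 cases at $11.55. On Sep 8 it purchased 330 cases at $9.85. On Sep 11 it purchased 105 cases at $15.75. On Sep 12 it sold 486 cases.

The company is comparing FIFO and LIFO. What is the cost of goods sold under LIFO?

FIFO COGS: 271 @ $6.30 + 215 @ $7.75 = $3,373.55
LIFO COGS: 105 @ $15.75 + 330 @ $9.85 + 51 @ $11.55 = $5,493.30

COGS = $5,493.30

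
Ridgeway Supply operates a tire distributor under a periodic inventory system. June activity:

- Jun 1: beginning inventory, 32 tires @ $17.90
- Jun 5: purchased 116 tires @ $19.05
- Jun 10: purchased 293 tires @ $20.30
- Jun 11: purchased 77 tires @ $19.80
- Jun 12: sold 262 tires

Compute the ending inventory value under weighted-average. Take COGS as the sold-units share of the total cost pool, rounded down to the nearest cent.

Jun 12, sell 262: 262/518 × $10,255.10 → $5,186.94
Ending inventory (cost pool remaining) = $5,068.16

Ending inventory = $5,068.16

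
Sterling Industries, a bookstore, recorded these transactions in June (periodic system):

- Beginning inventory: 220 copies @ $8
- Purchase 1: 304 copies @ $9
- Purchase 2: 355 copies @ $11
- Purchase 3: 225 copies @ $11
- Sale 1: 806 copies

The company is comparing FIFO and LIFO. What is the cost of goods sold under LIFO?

COGS = $8,414

FIFO COGS: 220 @ $8 + 304 @ $9 + 282 @ $11 = $7,598
LIFO COGS: 225 @ $11 + 355 @ $11 + 226 @ $9 = $8,414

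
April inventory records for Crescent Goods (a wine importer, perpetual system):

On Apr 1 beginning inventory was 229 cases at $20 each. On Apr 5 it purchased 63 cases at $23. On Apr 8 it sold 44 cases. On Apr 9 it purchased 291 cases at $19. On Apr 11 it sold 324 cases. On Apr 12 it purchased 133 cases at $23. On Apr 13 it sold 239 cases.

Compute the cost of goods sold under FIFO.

Apr 8, 44 sold [FIFO — oldest first]: 44 @ $20 = $880
Apr 11, 324 sold [FIFO — oldest first]: 185 @ $20 + 63 @ $23 + 76 @ $19 = $6,593
Apr 13, 239 sold [FIFO — oldest first]: 215 @ $19 + 24 @ $23 = $4,637
Total COGS = $880 + $6,593 + $4,637 = $12,110
Ending inventory: 109 @ $23 = $2,507
Check: goods available $14,617 = COGS $12,110 + ending $2,507

COGS = $12,110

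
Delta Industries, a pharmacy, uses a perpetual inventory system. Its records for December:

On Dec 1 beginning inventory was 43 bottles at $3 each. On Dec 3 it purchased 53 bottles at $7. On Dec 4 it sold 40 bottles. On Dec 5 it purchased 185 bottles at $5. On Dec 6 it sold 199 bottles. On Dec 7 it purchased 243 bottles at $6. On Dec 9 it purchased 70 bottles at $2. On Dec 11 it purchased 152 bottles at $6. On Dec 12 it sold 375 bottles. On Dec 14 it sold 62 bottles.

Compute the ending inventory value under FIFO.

Dec 4, 40 sold [FIFO — oldest first]: 40 @ $3 = $120
Dec 6, 199 sold [FIFO — oldest first]: 3 @ $3 + 53 @ $7 + 143 @ $5 = $1,095
Dec 12, 375 sold [FIFO — oldest first]: 42 @ $5 + 243 @ $6 + 70 @ $2 + 20 @ $6 = $1,928
Dec 14, 62 sold [FIFO — oldest first]: 62 @ $6 = $372
Total COGS = $120 + $1,095 + $1,928 + $372 = $3,515
Ending inventory: 70 @ $6 = $420

Ending inventory = $420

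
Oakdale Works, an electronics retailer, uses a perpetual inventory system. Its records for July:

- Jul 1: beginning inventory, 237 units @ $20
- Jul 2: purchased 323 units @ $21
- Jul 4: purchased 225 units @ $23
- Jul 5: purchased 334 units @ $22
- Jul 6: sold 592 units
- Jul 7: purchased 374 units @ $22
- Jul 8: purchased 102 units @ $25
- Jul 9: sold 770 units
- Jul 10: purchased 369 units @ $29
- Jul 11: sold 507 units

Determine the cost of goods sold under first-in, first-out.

COGS = $42,770

Jul 6, 592 sold [FIFO — oldest first]: 237 @ $20 + 323 @ $21 + 32 @ $23 = $12,259
Jul 9, 770 sold [FIFO — oldest first]: 193 @ $23 + 334 @ $22 + 243 @ $22 = $17,133
Jul 11, 507 sold [FIFO — oldest first]: 131 @ $22 + 102 @ $25 + 274 @ $29 = $13,378
Total COGS = $12,259 + $17,133 + $13,378 = $42,770
Ending inventory: 95 @ $29 = $2,755
Check: goods available $45,525 = COGS $42,770 + ending $2,755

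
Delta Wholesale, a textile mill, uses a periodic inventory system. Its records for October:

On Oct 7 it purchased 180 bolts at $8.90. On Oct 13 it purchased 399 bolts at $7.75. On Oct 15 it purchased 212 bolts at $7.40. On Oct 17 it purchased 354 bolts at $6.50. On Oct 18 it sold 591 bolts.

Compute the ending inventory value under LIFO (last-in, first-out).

Ending inventory = $4,500.50

Oct 18, 591 sold [LIFO — newest first]: 354 @ $6.50 + 212 @ $7.40 + 25 @ $7.75 = $4,063.55
Ending inventory: 180 @ $8.90 + 374 @ $7.75 = $4,500.50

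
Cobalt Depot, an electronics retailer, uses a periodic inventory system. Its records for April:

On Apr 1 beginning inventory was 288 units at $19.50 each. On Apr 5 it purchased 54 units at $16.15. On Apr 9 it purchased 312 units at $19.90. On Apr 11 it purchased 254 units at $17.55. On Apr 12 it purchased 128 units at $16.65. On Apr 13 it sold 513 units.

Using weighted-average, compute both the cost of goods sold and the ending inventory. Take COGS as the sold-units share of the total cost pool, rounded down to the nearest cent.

Apr 13, sell 513: 513/1036 × $19,285.80 → $9,549.82
Ending inventory (cost pool remaining) = $9,735.98
Check: goods available $19,285.80 = COGS $9,549.82 + ending $9,735.98

COGS = $9,549.82; ending inventory = $9,735.98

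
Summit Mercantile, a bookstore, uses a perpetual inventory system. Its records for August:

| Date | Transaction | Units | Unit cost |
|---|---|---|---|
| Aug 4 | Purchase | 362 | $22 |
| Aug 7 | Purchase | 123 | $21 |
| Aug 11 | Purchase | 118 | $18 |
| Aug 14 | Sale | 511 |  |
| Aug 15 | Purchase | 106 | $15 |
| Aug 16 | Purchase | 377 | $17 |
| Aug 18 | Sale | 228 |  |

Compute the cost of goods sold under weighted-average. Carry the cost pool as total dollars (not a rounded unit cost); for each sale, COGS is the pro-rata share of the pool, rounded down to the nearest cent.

After Aug 4: 362 on hand, pool $7,964.00 (≈ $22.0000 each)
After Aug 7: 485 on hand, pool $10,547.00 (≈ $21.7464 each)
After Aug 11: 603 on hand, pool $12,671.00 (≈ $21.0133 each)
Aug 14, sell 511: 511/603 × $12,671.00 → $10,737.77
After Aug 15: 198 on hand, pool $3,523.23 (≈ $17.7941 each)
After Aug 16: 575 on hand, pool $9,932.23 (≈ $17.2734 each)
Aug 18, sell 228: 228/575 × $9,932.23 → $3,938.34
Total COGS = $10,737.77 + $3,938.34 = $14,676.11
Ending inventory (cost pool remaining) = $5,993.89

COGS = $14,676.11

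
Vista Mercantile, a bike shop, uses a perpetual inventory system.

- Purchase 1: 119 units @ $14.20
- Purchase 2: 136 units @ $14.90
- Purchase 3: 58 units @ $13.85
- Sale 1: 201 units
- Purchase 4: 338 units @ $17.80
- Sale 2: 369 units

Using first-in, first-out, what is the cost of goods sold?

Sale 1 (201) [FIFO — oldest first]: 119 @ $14.20 + 82 @ $14.90 = $2,911.60
Sale 2 (369) [FIFO — oldest first]: 54 @ $14.90 + 58 @ $13.85 + 257 @ $17.80 = $6,182.50
Total COGS = $2,911.60 + $6,182.50 = $9,094.10
Ending inventory: 81 @ $17.80 = $1,441.80

COGS = $9,094.10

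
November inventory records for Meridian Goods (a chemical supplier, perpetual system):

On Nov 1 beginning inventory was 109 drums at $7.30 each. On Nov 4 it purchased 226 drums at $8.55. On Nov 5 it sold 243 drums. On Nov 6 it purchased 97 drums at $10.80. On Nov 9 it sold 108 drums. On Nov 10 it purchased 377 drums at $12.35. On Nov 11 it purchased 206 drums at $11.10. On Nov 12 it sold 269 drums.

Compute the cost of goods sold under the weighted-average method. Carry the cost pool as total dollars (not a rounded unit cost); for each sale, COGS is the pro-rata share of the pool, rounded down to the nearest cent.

COGS = $6,130.07

After Nov 1: 109 on hand, pool $795.70 (≈ $7.3000 each)
After Nov 4: 335 on hand, pool $2,728.00 (≈ $8.1433 each)
Nov 5, sell 243: 243/335 × $2,728.00 → $1,978.81
After Nov 6: 189 on hand, pool $1,796.79 (≈ $9.5068 each)
Nov 9, sell 108: 108/189 × $1,796.79 → $1,026.73
After Nov 10: 458 on hand, pool $5,426.01 (≈ $11.8472 each)
After Nov 11: 664 on hand, pool $7,712.61 (≈ $11.6154 each)
Nov 12, sell 269: 269/664 × $7,712.61 → $3,124.53
Total COGS = $1,978.81 + $1,026.73 + $3,124.53 = $6,130.07
Ending inventory (cost pool remaining) = $4,588.08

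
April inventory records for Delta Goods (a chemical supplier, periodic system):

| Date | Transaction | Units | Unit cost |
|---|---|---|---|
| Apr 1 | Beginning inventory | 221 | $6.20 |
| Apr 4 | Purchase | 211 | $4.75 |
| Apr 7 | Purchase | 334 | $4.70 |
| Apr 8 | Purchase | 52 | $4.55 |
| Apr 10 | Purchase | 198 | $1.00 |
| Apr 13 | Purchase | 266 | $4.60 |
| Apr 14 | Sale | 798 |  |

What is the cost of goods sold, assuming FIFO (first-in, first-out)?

COGS = $4,087.85

Apr 14, 798 sold [FIFO — oldest first]: 221 @ $6.20 + 211 @ $4.75 + 334 @ $4.70 + 32 @ $4.55 = $4,087.85
Ending inventory: 20 @ $4.55 + 198 @ $1.00 + 266 @ $4.60 = $1,512.60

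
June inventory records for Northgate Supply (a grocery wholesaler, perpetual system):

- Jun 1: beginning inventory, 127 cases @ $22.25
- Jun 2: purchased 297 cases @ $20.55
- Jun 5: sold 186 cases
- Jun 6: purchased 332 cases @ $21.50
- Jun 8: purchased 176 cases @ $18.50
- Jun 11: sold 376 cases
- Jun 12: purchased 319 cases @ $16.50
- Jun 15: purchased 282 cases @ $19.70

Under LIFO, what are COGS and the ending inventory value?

Jun 5, 186 sold [LIFO — newest first]: 186 @ $20.55 = $3,822.30
Jun 11, 376 sold [LIFO — newest first]: 176 @ $18.50 + 200 @ $21.50 = $7,556.00
Total COGS = $3,822.30 + $7,556.00 = $11,378.30
Ending inventory: 127 @ $22.25 + 111 @ $20.55 + 132 @ $21.50 + 319 @ $16.50 + 282 @ $19.70 = $18,763.70

COGS = $11,378.30; ending inventory = $18,763.70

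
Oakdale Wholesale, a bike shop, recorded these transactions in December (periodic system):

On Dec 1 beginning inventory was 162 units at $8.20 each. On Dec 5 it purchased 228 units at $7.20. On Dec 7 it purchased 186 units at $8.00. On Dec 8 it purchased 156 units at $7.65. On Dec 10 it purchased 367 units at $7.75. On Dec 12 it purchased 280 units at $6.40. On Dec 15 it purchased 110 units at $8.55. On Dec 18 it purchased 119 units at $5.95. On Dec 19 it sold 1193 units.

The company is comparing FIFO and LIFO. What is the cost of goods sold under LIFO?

FIFO COGS: 162 @ $8.20 + 228 @ $7.20 + 186 @ $8.00 + 156 @ $7.65 + 367 @ $7.75 + 94 @ $6.40 = $9,097.25
LIFO COGS: 119 @ $5.95 + 110 @ $8.55 + 280 @ $6.40 + 367 @ $7.75 + 156 @ $7.65 + 161 @ $8.00 = $8,766.20

COGS = $8,766.20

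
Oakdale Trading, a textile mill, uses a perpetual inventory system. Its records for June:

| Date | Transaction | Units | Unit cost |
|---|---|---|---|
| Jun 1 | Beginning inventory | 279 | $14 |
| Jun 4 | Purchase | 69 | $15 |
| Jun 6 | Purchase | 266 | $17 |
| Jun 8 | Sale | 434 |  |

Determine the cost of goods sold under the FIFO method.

Jun 8, 434 sold [FIFO — oldest first]: 279 @ $14 + 69 @ $15 + 86 @ $17 = $6,403
Ending inventory: 180 @ $17 = $3,060

COGS = $6,403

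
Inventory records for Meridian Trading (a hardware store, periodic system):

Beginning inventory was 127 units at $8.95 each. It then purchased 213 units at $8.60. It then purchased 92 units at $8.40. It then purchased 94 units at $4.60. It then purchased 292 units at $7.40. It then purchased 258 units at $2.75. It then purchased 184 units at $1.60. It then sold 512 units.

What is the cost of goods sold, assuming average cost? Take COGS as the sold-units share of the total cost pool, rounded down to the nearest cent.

COGS = $2,981.93

Sale 1, sell 512: 512/1260 × $7,338.35 → $2,981.93
Ending inventory (cost pool remaining) = $4,356.42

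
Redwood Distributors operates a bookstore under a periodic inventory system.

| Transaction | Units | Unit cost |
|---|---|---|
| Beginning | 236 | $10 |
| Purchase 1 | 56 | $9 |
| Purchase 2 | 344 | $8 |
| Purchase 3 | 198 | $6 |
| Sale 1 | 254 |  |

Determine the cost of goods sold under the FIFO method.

Sale 1 (254) [FIFO — oldest first]: 236 @ $10 + 18 @ $9 = $2,522
Ending inventory: 38 @ $9 + 344 @ $8 + 198 @ $6 = $4,282
Check: goods available $6,804 = COGS $2,522 + ending $4,282

COGS = $2,522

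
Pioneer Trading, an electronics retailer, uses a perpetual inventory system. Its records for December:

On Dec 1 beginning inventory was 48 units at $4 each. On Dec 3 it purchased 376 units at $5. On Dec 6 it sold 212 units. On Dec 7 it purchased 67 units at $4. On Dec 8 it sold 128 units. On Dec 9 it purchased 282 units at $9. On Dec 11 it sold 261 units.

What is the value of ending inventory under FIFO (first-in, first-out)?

Ending inventory = $1,548

Dec 6, 212 sold [FIFO — oldest first]: 48 @ $4 + 164 @ $5 = $1,012
Dec 8, 128 sold [FIFO — oldest first]: 128 @ $5 = $640
Dec 11, 261 sold [FIFO — oldest first]: 84 @ $5 + 67 @ $4 + 110 @ $9 = $1,678
Total COGS = $1,012 + $640 + $1,678 = $3,330
Ending inventory: 172 @ $9 = $1,548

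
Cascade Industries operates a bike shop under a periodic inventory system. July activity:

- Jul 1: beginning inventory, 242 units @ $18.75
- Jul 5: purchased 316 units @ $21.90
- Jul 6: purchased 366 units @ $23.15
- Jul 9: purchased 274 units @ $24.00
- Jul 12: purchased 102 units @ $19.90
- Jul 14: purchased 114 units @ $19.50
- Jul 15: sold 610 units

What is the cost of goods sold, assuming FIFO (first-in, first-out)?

COGS = $12,661.70

Jul 15, 610 sold [FIFO — oldest first]: 242 @ $18.75 + 316 @ $21.90 + 52 @ $23.15 = $12,661.70
Ending inventory: 314 @ $23.15 + 274 @ $24.00 + 102 @ $19.90 + 114 @ $19.50 = $18,097.90
Check: goods available $30,759.60 = COGS $12,661.70 + ending $18,097.90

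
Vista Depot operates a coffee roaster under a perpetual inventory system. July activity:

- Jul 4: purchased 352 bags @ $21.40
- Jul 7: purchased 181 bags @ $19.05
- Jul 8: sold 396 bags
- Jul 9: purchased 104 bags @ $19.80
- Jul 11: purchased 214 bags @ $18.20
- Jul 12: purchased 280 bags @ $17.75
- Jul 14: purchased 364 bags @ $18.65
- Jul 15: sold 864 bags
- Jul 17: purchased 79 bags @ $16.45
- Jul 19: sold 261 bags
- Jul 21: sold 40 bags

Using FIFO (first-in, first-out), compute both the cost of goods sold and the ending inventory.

COGS = $29,779.15; ending inventory = $213.85

Jul 8, 396 sold [FIFO — oldest first]: 352 @ $21.40 + 44 @ $19.05 = $8,371.00
Jul 15, 864 sold [FIFO — oldest first]: 137 @ $19.05 + 104 @ $19.80 + 214 @ $18.20 + 280 @ $17.75 + 129 @ $18.65 = $15,939.70
Jul 19, 261 sold [FIFO — oldest first]: 235 @ $18.65 + 26 @ $16.45 = $4,810.45
Jul 21, 40 sold [FIFO — oldest first]: 40 @ $16.45 = $658.00
Total COGS = $8,371.00 + $15,939.70 + $4,810.45 + $658.00 = $29,779.15
Ending inventory: 13 @ $16.45 = $213.85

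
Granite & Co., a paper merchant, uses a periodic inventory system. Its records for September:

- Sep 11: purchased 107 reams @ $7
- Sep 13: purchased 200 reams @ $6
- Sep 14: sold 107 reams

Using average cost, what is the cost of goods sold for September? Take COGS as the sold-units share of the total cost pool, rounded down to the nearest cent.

COGS = $679.29

Sep 14, sell 107: 107/307 × $1,949.00 → $679.29
Ending inventory (cost pool remaining) = $1,269.71
Check: goods available $1,949.00 = COGS $679.29 + ending $1,269.71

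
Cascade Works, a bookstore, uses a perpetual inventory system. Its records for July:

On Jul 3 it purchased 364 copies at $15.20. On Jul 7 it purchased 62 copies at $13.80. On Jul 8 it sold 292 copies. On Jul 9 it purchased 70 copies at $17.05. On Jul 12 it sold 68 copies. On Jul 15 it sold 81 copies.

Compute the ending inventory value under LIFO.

Jul 8, 292 sold [LIFO — newest first]: 62 @ $13.80 + 230 @ $15.20 = $4,351.60
Jul 12, 68 sold [LIFO — newest first]: 68 @ $17.05 = $1,159.40
Jul 15, 81 sold [LIFO — newest first]: 2 @ $17.05 + 79 @ $15.20 = $1,234.90
Total COGS = $4,351.60 + $1,159.40 + $1,234.90 = $6,745.90
Ending inventory: 55 @ $15.20 = $836.00

Ending inventory = $836.00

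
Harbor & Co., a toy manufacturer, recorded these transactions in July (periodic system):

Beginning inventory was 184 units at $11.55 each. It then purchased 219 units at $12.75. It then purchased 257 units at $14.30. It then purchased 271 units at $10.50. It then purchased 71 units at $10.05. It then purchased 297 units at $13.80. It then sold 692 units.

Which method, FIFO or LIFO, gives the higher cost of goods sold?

FIFO

FIFO COGS: 184 @ $11.55 + 219 @ $12.75 + 257 @ $14.30 + 32 @ $10.50 = $8,928.55
LIFO COGS: 297 @ $13.80 + 71 @ $10.05 + 271 @ $10.50 + 53 @ $14.30 = $8,415.55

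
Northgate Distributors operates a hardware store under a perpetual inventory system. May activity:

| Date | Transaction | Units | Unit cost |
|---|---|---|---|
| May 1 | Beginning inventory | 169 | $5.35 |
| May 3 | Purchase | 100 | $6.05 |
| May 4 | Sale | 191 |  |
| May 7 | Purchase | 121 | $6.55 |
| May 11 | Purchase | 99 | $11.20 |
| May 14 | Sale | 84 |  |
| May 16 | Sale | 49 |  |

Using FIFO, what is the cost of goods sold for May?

May 4, 191 sold [FIFO — oldest first]: 169 @ $5.35 + 22 @ $6.05 = $1,037.25
May 14, 84 sold [FIFO — oldest first]: 78 @ $6.05 + 6 @ $6.55 = $511.20
May 16, 49 sold [FIFO — oldest first]: 49 @ $6.55 = $320.95
Total COGS = $1,037.25 + $511.20 + $320.95 = $1,869.40
Ending inventory: 66 @ $6.55 + 99 @ $11.20 = $1,541.10

COGS = $1,869.40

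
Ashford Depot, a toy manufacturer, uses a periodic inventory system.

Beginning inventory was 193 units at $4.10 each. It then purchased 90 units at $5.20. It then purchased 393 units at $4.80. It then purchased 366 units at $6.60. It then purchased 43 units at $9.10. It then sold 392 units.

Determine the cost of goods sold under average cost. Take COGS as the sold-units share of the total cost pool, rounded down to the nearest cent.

COGS = $2,150.61

Sale 1, sell 392: 392/1085 × $5,952.60 → $2,150.61
Ending inventory (cost pool remaining) = $3,801.99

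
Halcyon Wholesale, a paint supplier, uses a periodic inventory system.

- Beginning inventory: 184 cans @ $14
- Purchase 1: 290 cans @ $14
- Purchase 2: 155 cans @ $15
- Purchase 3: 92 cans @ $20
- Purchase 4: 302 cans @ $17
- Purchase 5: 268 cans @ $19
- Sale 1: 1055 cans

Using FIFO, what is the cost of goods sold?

Sale 1 (1055) [FIFO — oldest first]: 184 @ $14 + 290 @ $14 + 155 @ $15 + 92 @ $20 + 302 @ $17 + 32 @ $19 = $16,543
Ending inventory: 236 @ $19 = $4,484
Check: goods available $21,027 = COGS $16,543 + ending $4,484

COGS = $16,543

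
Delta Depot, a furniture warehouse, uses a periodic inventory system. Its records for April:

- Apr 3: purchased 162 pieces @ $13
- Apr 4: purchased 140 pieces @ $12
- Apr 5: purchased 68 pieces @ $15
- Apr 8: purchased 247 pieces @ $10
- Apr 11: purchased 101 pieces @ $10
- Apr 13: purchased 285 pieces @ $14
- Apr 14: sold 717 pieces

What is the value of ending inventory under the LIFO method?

Apr 14, 717 sold [LIFO — newest first]: 285 @ $14 + 101 @ $10 + 247 @ $10 + 68 @ $15 + 16 @ $12 = $8,682
Ending inventory: 162 @ $13 + 124 @ $12 = $3,594

Ending inventory = $3,594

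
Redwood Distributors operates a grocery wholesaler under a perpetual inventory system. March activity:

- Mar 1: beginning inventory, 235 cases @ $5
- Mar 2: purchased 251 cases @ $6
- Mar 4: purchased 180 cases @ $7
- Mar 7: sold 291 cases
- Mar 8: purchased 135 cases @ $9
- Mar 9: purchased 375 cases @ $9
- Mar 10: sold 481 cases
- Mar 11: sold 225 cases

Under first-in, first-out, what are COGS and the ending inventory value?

COGS = $6,920; ending inventory = $1,611

Mar 7, 291 sold [FIFO — oldest first]: 235 @ $5 + 56 @ $6 = $1,511
Mar 10, 481 sold [FIFO — oldest first]: 195 @ $6 + 180 @ $7 + 106 @ $9 = $3,384
Mar 11, 225 sold [FIFO — oldest first]: 29 @ $9 + 196 @ $9 = $2,025
Total COGS = $1,511 + $3,384 + $2,025 = $6,920
Ending inventory: 179 @ $9 = $1,611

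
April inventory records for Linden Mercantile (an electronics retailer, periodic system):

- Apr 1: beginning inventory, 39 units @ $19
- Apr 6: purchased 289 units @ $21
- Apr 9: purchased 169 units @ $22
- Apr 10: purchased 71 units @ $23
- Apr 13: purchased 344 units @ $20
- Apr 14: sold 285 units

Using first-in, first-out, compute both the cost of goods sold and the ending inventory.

Apr 14, 285 sold [FIFO — oldest first]: 39 @ $19 + 246 @ $21 = $5,907
Ending inventory: 43 @ $21 + 169 @ $22 + 71 @ $23 + 344 @ $20 = $13,134
Check: goods available $19,041 = COGS $5,907 + ending $13,134

COGS = $5,907; ending inventory = $13,134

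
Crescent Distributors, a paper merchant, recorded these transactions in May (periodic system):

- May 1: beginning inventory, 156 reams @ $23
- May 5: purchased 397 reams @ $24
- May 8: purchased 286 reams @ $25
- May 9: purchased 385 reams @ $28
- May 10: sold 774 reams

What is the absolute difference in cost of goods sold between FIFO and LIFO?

FIFO COGS: 156 @ $23 + 397 @ $24 + 221 @ $25 = $18,641
LIFO COGS: 385 @ $28 + 286 @ $25 + 103 @ $24 = $20,402
Difference = |$18,641 − $20,402| = $1,761

$1,761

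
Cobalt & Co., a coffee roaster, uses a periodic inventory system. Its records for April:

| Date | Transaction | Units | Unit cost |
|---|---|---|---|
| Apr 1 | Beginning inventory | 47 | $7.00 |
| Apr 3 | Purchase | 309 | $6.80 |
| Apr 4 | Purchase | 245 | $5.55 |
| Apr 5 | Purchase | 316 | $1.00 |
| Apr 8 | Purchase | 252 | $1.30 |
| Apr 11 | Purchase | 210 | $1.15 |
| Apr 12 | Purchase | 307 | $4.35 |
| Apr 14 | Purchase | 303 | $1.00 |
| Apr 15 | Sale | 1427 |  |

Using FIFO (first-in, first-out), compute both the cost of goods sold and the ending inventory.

COGS = $4,883.85; ending inventory = $1,429.65

Apr 15, 1427 sold [FIFO — oldest first]: 47 @ $7.00 + 309 @ $6.80 + 245 @ $5.55 + 316 @ $1.00 + 252 @ $1.30 + 210 @ $1.15 + 48 @ $4.35 = $4,883.85
Ending inventory: 259 @ $4.35 + 303 @ $1.00 = $1,429.65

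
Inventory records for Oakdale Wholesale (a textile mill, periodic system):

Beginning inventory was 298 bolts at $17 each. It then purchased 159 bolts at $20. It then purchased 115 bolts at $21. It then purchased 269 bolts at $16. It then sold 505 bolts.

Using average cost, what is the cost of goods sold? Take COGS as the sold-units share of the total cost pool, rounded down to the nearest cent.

COGS = $8,986.11

Sale 1, sell 505: 505/841 × $14,965.00 → $8,986.11
Ending inventory (cost pool remaining) = $5,978.89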